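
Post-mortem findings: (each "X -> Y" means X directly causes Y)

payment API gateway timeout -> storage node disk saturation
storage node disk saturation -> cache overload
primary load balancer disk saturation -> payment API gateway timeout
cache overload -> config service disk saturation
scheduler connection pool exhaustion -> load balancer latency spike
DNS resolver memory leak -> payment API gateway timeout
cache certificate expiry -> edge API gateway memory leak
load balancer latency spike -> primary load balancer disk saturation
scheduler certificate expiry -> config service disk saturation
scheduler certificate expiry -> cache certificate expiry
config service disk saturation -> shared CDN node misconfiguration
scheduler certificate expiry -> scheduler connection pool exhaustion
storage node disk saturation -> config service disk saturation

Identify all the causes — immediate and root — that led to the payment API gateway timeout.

Immediate causes of the payment API gateway timeout: the primary load balancer disk saturation, the DNS resolver memory leak.
Further upstream: the scheduler certificate expiry, the scheduler connection pool exhaustion, the load balancer latency spike.

the DNS resolver memory leak, the load balancer latency spike, the primary load balancer disk saturation, the scheduler certificate expiry, the scheduler connection pool exhaustion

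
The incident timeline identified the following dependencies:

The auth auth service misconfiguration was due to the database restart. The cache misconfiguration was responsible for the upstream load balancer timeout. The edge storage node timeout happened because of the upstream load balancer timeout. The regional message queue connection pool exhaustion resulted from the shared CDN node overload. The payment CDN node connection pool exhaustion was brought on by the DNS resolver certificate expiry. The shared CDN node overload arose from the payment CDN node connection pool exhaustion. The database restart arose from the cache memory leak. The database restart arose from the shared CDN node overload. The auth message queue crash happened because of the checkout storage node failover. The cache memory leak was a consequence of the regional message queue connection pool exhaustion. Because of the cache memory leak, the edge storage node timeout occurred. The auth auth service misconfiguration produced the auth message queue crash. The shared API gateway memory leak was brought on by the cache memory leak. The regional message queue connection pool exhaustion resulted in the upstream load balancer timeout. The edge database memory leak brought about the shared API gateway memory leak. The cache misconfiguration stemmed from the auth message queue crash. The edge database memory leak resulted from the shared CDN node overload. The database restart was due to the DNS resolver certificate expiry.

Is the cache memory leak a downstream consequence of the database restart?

The database restart leads to the auth auth service misconfiguration, the auth message queue crash, the cache misconfiguration, the upstream load balancer timeout, the edge storage node timeout; the cache memory leak is not among them.

No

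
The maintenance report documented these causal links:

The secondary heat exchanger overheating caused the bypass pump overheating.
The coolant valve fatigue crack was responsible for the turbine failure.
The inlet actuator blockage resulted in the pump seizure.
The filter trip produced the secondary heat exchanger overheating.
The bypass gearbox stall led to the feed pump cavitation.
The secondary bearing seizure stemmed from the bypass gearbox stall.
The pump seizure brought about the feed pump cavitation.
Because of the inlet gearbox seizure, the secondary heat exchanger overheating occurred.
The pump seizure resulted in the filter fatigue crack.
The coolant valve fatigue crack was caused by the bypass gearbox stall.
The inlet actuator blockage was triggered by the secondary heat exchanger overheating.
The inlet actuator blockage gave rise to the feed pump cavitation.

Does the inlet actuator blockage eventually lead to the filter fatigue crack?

Yes

There is a causal chain: the inlet actuator blockage → the pump seizure → the filter fatigue crack.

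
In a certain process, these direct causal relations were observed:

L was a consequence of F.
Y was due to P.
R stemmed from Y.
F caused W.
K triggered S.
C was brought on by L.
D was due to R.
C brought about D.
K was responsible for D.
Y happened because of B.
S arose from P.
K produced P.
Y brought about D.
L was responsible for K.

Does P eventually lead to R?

There is a causal chain: P → Y → R.

Yes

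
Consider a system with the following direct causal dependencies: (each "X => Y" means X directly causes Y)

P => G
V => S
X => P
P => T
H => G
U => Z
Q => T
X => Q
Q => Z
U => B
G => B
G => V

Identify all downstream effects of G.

B, S, V

Direct effects: V, B.
2 steps out: S.
Not reachable from it: H, X, P, Q, T, U, Z.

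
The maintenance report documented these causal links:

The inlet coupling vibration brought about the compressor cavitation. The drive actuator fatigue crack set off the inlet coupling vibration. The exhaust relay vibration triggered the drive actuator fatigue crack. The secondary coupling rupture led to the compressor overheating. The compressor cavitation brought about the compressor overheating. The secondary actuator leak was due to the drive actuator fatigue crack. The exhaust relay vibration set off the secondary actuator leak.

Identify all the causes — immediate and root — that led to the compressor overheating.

Immediate causes of the compressor overheating: the compressor cavitation, the secondary coupling rupture.
Further upstream: the exhaust relay vibration, the drive actuator fatigue crack, the inlet coupling vibration.

the compressor cavitation, the drive actuator fatigue crack, the exhaust relay vibration, the inlet coupling vibration, the secondary coupling rupture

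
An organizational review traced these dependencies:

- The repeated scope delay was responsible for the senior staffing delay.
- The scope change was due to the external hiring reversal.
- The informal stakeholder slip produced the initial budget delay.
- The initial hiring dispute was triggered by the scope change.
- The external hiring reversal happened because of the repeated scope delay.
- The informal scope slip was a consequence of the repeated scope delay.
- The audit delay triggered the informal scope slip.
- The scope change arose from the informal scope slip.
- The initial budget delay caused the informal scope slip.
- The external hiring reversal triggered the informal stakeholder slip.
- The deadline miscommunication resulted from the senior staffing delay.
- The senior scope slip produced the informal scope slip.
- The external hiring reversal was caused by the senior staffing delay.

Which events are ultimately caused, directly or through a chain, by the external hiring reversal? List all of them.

Direct effects: the informal stakeholder slip, the scope change.
2 steps out: the initial budget delay, the initial hiring dispute.
3 steps out: the informal scope slip.
Not reachable from it: the senior scope slip, the repeated scope delay, the senior staffing delay, the audit delay, the deadline miscommunication.

the informal scope slip, the informal stakeholder slip, the initial budget delay, the initial hiring dispute, the scope change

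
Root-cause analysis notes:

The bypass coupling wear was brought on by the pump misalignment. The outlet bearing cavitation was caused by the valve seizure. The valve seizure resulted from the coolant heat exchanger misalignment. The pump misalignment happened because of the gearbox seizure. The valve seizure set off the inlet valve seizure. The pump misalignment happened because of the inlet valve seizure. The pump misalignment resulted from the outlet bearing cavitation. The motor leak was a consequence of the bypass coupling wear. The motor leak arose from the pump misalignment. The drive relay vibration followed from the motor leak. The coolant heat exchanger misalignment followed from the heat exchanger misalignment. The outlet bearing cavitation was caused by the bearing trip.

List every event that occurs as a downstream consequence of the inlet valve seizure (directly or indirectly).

Direct effects: the pump misalignment.
2 steps out: the bypass coupling wear, the motor leak.
3 steps out: the drive relay vibration.
Not reachable from it: the heat exchanger misalignment, the bearing trip, the coolant heat exchanger misalignment, the valve seizure, the outlet bearing cavitation, the gearbox seizure.

the bypass coupling wear, the drive relay vibration, the motor leak, the pump misalignment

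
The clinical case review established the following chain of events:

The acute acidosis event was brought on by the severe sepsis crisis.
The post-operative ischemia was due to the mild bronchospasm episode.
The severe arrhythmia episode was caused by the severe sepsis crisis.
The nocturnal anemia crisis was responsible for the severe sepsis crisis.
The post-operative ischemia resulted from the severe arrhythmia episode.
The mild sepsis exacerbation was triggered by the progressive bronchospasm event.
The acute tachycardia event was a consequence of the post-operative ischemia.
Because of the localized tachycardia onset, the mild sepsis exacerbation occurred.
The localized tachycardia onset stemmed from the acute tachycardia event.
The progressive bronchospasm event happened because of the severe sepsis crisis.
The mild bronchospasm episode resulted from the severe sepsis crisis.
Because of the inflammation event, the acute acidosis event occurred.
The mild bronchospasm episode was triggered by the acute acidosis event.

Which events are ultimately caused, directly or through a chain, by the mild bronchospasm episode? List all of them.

Direct effects: the post-operative ischemia.
2 steps out: the acute tachycardia event.
3 steps out: the localized tachycardia onset.
4 steps out: the mild sepsis exacerbation.
Not reachable from it: the nocturnal anemia crisis, the severe sepsis crisis, the acute acidosis event, the severe arrhythmia episode, the progressive bronchospasm event, the inflammation event.

the acute tachycardia event, the localized tachycardia onset, the mild sepsis exacerbation, the post-operative ischemia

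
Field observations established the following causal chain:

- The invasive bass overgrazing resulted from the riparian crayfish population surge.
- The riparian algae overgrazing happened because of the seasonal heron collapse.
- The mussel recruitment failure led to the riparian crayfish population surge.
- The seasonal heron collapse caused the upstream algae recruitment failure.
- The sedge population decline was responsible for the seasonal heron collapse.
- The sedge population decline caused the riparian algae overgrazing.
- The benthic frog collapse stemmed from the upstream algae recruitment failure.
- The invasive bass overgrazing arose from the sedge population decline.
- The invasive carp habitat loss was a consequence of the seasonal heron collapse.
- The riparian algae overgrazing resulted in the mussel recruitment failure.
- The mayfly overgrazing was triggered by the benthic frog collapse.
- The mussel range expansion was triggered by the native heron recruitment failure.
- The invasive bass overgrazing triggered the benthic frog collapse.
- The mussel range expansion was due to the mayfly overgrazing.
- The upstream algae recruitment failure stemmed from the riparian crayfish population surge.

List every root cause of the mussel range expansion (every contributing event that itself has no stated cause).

Tracing upstream from the mussel range expansion: the mussel range expansion ← the mayfly overgrazing ← the benthic frog collapse ← the invasive bass overgrazing ← the sedge population decline.
A separate upstream branch: the mussel range expansion ← the native heron recruitment failure.
Each of those chain origins has no stated cause.

the native heron recruitment failure, the sedge population decline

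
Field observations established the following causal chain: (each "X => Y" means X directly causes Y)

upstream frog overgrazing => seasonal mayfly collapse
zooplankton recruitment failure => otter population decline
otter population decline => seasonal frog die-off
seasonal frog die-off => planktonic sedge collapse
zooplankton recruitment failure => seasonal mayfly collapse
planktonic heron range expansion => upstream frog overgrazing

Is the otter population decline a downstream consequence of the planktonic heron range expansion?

The planktonic heron range expansion leads to the upstream frog overgrazing, the seasonal mayfly collapse; the otter population decline is not among them.

No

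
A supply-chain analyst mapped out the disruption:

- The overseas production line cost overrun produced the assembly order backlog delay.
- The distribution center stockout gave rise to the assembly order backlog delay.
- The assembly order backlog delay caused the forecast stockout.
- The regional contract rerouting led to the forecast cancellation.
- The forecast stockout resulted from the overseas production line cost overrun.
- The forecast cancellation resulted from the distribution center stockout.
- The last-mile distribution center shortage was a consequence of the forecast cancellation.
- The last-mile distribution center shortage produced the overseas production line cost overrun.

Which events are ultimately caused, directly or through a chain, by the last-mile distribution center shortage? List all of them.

Direct effects: the overseas production line cost overrun.
2 steps out: the assembly order backlog delay, the forecast stockout.
Not reachable from it: the regional contract rerouting, the distribution center stockout, the forecast cancellation.

the assembly order backlog delay, the forecast stockout, the overseas production line cost overrun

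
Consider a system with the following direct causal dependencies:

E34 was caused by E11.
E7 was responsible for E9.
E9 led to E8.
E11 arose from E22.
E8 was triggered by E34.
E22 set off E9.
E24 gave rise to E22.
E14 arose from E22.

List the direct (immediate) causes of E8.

Upstream contributors include E24, E7, E22, E11, but only E34, E9 feed directly into E8.

E34, E9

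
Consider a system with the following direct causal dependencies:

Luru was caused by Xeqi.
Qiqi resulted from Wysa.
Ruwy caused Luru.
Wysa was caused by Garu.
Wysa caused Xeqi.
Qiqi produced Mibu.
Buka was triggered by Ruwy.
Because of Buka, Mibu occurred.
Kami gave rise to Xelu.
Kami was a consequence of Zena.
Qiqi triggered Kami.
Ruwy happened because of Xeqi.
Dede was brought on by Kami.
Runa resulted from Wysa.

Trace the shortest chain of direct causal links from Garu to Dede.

Garu → Wysa → Qiqi → Kami → Dede

Garu → Wysa
Wysa → Qiqi
Qiqi → Kami
Kami → Dede
Length: 4 steps.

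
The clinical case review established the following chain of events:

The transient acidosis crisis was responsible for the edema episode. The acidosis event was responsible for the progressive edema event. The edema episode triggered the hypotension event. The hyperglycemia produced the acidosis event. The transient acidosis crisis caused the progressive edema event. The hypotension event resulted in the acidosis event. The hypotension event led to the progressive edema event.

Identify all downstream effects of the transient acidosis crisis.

the acidosis event, the edema episode, the hypotension event, the progressive edema event

Direct effects: the edema episode, the progressive edema event.
2 steps out: the hypotension event.
3 steps out: the acidosis event.
Not reachable from it: the hyperglycemia.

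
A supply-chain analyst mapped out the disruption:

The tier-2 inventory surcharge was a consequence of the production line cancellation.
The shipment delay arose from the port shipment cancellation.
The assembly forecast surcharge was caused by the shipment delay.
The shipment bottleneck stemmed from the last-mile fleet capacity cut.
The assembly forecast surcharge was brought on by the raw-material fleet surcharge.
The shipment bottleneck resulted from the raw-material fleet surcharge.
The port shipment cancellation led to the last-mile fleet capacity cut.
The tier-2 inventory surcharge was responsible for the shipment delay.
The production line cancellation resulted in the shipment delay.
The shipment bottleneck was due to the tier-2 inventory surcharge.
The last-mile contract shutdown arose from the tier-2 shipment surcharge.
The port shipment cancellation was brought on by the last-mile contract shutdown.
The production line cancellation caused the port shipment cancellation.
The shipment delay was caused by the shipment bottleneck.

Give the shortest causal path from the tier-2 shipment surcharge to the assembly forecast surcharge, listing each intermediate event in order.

the tier-2 shipment surcharge → the last-mile contract shutdown → the port shipment cancellation → the shipment delay → the assembly forecast surcharge

the tier-2 shipment surcharge → the last-mile contract shutdown
the last-mile contract shutdown → the port shipment cancellation
the port shipment cancellation → the shipment delay
the shipment delay → the assembly forecast surcharge
Length: 4 steps.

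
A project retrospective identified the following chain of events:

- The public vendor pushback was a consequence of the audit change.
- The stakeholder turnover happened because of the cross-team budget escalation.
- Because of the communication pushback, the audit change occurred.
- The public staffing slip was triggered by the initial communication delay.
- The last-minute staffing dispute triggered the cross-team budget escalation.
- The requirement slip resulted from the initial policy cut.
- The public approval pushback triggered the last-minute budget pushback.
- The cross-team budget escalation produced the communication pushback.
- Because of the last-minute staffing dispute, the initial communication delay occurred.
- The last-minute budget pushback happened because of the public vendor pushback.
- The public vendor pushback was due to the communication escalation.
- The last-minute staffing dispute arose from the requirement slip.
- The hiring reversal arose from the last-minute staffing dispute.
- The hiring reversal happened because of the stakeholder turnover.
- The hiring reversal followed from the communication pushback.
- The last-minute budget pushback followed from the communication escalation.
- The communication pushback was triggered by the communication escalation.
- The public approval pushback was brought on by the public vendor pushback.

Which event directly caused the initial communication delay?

the last-minute staffing dispute

Upstream contributors include the initial policy cut, the requirement slip, but only the last-minute staffing dispute feeds directly into the initial communication delay.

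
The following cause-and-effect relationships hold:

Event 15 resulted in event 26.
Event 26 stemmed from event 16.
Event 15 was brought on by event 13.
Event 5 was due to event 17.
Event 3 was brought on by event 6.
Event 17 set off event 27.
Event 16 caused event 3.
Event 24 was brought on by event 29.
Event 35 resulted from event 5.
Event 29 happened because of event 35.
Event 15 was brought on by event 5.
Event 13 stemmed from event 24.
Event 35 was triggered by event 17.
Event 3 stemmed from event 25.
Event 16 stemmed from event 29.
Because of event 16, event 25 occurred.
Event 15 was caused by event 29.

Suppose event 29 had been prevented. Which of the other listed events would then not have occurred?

Downstream of event 29: event 16, event 24, event 25, event 13, event 15, event 26, event 3.
Of those, still caused via another path: event 15, event 26, event 3.
The remainder have no surviving cause.

event 13, event 16, event 24, event 25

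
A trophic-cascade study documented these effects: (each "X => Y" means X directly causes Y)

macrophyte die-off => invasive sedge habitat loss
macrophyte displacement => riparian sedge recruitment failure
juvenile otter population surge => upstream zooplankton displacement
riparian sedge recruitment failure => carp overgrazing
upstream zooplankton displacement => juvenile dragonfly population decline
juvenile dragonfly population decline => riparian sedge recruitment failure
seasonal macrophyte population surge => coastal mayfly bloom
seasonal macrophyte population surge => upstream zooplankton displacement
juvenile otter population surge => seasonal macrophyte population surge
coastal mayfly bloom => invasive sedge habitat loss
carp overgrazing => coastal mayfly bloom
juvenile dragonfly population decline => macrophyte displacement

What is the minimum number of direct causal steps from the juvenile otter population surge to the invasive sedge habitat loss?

Shortest chain: the juvenile otter population surge → the seasonal macrophyte population surge → the coastal mayfly bloom → the invasive sedge habitat loss.

3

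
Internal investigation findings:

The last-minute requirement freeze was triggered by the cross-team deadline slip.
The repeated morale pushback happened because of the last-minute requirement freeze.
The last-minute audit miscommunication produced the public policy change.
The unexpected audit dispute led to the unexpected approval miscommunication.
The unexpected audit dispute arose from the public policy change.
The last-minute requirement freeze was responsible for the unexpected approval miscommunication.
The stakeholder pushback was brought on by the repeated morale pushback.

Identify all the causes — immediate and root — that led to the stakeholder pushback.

the cross-team deadline slip, the last-minute requirement freeze, the repeated morale pushback

Immediate cause of the stakeholder pushback: the repeated morale pushback.
Further upstream: the cross-team deadline slip, the last-minute requirement freeze.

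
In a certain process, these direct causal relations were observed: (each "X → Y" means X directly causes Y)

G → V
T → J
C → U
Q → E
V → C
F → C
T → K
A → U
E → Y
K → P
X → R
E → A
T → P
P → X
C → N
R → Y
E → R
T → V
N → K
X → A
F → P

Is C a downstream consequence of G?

There is a causal chain: G → V → C.

Yes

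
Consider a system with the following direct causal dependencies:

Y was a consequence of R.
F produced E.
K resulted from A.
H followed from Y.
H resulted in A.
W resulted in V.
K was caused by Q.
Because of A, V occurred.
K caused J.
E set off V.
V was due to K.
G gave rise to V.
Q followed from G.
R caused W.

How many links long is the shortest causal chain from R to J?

5

Shortest chain: R → Y → H → A → K → J.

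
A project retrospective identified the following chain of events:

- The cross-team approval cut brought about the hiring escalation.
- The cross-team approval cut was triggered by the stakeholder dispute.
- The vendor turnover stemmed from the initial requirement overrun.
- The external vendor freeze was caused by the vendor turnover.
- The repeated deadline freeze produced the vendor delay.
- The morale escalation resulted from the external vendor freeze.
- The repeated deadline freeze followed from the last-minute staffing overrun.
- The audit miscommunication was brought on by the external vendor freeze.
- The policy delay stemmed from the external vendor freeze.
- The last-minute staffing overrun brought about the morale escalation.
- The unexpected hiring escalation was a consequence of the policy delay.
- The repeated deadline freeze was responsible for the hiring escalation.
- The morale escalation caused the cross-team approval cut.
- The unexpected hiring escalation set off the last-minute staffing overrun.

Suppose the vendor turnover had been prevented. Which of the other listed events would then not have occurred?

the audit miscommunication, the external vendor freeze, the last-minute staffing overrun, the morale escalation, the policy delay, the repeated deadline freeze, the unexpected hiring escalation, the vendor delay

Downstream of the vendor turnover: the external vendor freeze, the audit miscommunication, the policy delay, the unexpected hiring escalation, the last-minute staffing overrun, the repeated deadline freeze, the morale escalation, the vendor delay, the cross-team approval cut, the hiring escalation.
Of those, still caused via another path: the cross-team approval cut, the hiring escalation.
The remainder have no surviving cause.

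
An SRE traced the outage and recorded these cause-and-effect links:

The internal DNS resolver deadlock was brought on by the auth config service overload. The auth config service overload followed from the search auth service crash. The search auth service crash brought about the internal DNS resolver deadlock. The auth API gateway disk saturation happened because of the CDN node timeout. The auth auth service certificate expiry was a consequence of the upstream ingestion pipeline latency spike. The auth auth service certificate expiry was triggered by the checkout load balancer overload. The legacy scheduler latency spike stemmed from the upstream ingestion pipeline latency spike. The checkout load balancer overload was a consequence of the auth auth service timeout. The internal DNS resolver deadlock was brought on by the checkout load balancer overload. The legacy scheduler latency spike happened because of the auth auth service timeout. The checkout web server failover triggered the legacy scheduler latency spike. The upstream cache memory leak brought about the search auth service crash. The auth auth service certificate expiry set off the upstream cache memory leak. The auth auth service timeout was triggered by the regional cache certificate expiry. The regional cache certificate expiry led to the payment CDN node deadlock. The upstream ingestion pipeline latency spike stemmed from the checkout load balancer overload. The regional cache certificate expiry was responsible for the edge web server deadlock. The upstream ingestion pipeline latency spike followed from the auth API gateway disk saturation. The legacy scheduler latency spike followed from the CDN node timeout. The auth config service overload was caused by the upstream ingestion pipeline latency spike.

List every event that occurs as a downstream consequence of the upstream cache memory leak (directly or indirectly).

Direct effects: the search auth service crash.
2 steps out: the auth config service overload, the internal DNS resolver deadlock.
Not reachable from it: the CDN node timeout, the regional cache certificate expiry, the checkout web server failover, the payment CDN node deadlock, the edge web server deadlock, the auth auth service timeout, the auth API gateway disk saturation, the checkout load balancer overload, the upstream ingestion pipeline latency spike, the auth auth service certificate expiry, the legacy scheduler latency spike.

the auth config service overload, the internal DNS resolver deadlock, the search auth service crash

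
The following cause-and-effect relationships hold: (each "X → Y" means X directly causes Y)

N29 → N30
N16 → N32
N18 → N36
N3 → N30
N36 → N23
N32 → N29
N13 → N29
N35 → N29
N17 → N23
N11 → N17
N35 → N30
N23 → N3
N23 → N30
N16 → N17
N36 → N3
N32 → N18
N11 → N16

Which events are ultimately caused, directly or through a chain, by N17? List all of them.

N23, N3, N30

Direct effects: N23.
2 steps out: N3, N30.
Not reachable from it: N11, N16, N35, N13, N32, N29, N18, N36.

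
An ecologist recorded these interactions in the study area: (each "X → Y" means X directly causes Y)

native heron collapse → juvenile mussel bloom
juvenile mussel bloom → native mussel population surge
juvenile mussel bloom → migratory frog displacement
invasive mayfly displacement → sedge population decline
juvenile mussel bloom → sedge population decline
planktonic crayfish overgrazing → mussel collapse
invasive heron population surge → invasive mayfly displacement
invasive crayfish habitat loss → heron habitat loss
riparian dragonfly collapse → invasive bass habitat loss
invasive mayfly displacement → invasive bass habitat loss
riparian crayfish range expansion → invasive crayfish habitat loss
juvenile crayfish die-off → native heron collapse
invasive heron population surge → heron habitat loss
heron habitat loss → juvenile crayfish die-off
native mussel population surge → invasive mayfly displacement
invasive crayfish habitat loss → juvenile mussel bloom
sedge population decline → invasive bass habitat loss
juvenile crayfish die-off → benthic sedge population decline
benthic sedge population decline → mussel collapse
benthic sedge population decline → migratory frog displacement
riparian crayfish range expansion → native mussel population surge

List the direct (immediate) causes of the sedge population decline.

Upstream contributors include the riparian crayfish range expansion, the invasive crayfish habitat loss, the invasive heron population surge, the heron habitat loss, the juvenile crayfish die-off, the native heron collapse, the native mussel population surge, but only the invasive mayfly displacement, the juvenile mussel bloom feed directly into the sedge population decline.

the invasive mayfly displacement, the juvenile mussel bloom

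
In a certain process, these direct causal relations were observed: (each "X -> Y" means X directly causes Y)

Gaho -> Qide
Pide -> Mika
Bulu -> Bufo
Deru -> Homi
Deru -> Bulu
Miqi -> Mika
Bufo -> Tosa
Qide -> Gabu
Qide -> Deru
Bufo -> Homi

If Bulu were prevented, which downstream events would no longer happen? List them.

Downstream of Bulu: Bufo, Homi, Tosa.
Of those, still caused via another path: Homi.
The remainder have no surviving cause.

Bufo, Tosa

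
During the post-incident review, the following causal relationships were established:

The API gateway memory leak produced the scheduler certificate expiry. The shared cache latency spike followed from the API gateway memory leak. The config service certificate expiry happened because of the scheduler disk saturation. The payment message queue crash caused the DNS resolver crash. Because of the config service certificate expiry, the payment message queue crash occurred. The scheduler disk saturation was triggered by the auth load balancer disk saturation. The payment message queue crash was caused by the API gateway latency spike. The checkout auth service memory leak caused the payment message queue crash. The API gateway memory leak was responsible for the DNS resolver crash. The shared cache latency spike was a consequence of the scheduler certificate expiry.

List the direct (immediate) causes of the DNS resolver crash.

the API gateway memory leak, the payment message queue crash

Upstream contributors include the API gateway latency spike, the auth load balancer disk saturation, the checkout auth service memory leak, the scheduler disk saturation, the config service certificate expiry, but only the API gateway memory leak, the payment message queue crash feed directly into the DNS resolver crash.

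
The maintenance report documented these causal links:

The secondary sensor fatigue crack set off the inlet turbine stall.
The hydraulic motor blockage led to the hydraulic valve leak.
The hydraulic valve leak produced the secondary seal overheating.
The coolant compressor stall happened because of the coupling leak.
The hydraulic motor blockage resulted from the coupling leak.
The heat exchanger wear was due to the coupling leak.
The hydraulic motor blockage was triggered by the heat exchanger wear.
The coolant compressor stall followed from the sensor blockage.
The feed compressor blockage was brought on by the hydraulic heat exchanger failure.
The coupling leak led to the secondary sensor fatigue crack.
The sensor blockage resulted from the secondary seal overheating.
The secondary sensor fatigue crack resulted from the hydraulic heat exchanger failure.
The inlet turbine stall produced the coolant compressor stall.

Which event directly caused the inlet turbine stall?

the secondary sensor fatigue crack

Upstream contributors include the hydraulic heat exchanger failure, the coupling leak, but only the secondary sensor fatigue crack feeds directly into the inlet turbine stall.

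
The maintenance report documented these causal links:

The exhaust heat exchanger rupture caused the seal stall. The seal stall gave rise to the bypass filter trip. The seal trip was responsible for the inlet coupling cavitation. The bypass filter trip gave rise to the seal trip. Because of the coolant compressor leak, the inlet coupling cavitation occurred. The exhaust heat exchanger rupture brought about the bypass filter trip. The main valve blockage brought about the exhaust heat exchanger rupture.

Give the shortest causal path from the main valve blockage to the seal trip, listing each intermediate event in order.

the main valve blockage → the exhaust heat exchanger rupture
the exhaust heat exchanger rupture → the bypass filter trip
the bypass filter trip → the seal trip
Length: 3 steps.

the main valve blockage → the exhaust heat exchanger rupture → the bypass filter trip → the seal trip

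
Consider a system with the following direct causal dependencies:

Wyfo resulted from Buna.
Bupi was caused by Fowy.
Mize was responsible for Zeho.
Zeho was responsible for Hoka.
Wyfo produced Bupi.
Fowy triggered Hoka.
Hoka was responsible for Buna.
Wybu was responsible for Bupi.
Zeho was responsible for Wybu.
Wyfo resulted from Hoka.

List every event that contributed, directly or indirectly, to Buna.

Immediate cause of Buna: Hoka.
Further upstream: Fowy, Mize, Zeho.

Fowy, Hoka, Mize, Zeho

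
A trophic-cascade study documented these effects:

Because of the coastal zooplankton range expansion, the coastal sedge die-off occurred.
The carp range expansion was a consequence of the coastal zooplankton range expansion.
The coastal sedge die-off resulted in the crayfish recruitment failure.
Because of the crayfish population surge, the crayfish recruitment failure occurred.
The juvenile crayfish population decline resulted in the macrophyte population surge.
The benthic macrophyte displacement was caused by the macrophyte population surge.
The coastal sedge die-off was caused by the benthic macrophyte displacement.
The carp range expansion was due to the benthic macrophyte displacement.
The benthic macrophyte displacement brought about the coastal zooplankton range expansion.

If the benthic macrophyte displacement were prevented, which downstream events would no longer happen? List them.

Downstream of the benthic macrophyte displacement: the coastal zooplankton range expansion, the coastal sedge die-off, the carp range expansion, the crayfish recruitment failure.
Of those, still caused via another path: the crayfish recruitment failure.
The remainder have no surviving cause.

the carp range expansion, the coastal sedge die-off, the coastal zooplankton range expansion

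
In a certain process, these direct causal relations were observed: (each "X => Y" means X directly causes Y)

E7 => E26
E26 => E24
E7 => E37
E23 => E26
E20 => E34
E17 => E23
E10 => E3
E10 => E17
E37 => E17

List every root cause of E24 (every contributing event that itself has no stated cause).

E10, E7

Tracing upstream from E24: E24 ← E26 ← E23 ← E17 ← E10.
A separate upstream branch: E24 ← E26 ← E7.
Each of those chain origins has no stated cause.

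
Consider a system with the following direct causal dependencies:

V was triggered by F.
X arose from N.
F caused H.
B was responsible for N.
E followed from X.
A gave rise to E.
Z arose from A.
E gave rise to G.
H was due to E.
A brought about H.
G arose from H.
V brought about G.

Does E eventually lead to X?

No

E leads to H, G; X is not among them.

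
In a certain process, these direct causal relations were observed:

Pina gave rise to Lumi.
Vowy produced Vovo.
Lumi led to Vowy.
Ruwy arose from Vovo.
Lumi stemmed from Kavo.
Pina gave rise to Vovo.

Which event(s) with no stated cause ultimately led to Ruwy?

Kavo, Pina

Tracing upstream from Ruwy: Ruwy ← Vovo ← Pina.
A separate upstream branch: Ruwy ← Vovo ← Vowy ← Lumi ← Kavo.
Each of those chain origins has no stated cause.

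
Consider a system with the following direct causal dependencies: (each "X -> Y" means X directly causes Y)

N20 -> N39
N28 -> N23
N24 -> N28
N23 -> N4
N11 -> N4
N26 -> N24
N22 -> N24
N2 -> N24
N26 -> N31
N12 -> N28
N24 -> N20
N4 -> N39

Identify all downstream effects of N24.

Direct effects: N28, N20.
2 steps out: N23, N39.
3 steps out: N4.
Not reachable from it: N12, N26, N22, N31, N2, N11.

N20, N23, N28, N39, N4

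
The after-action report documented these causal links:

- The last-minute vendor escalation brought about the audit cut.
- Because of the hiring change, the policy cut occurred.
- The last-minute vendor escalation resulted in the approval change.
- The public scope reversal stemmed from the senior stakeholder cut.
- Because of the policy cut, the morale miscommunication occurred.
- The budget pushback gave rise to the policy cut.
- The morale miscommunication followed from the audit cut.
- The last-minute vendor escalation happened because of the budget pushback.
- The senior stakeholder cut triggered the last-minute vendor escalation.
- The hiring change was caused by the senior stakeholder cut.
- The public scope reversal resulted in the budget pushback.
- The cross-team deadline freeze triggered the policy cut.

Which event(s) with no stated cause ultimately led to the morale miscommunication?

Tracing upstream from the morale miscommunication: the morale miscommunication ← the audit cut ← the last-minute vendor escalation ← the senior stakeholder cut.
A separate upstream branch: the morale miscommunication ← the policy cut ← the cross-team deadline freeze.
Each of those chain origins has no stated cause.

the cross-team deadline freeze, the senior stakeholder cut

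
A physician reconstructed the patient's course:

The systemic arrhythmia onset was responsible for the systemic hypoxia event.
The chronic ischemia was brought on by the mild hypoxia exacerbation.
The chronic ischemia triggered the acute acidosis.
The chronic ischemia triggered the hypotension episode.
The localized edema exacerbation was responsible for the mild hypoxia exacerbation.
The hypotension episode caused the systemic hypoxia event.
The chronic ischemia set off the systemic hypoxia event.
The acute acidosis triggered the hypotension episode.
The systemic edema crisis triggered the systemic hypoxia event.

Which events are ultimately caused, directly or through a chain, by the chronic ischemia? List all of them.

the acute acidosis, the hypotension episode, the systemic hypoxia event

Direct effects: the acute acidosis, the hypotension episode, the systemic hypoxia event.
Not reachable from it: the localized edema exacerbation, the mild hypoxia exacerbation, the systemic edema crisis, the systemic arrhythmia onset.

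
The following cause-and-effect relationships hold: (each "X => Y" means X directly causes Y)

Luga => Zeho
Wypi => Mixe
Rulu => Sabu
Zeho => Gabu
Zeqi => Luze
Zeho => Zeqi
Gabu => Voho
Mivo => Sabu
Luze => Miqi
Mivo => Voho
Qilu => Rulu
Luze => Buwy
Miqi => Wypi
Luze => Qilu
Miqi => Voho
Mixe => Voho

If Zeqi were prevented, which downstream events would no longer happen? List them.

Buwy, Luze, Miqi, Mixe, Qilu, Rulu, Wypi

Downstream of Zeqi: Luze, Buwy, Qilu, Rulu, Miqi, Wypi, Sabu, Mixe, Voho.
Of those, still caused via another path: Sabu, Voho.
The remainder have no surviving cause.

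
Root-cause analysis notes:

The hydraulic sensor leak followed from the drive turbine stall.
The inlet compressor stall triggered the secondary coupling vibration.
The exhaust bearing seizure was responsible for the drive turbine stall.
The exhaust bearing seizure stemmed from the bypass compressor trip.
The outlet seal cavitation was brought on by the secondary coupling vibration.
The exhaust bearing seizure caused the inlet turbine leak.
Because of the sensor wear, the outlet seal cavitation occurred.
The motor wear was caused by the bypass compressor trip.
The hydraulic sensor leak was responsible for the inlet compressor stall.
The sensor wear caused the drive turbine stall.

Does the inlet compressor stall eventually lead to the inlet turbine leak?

No

The inlet compressor stall leads to the secondary coupling vibration, the outlet seal cavitation; the inlet turbine leak is not among them.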